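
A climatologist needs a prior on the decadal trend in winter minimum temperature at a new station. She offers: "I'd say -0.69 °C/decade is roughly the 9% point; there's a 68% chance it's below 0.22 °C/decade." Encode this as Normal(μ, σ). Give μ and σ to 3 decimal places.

For Normal(μ,σ), the p-quantile is μ + z_p·σ. Here z_{0.09} = -1.341, z_{0.68} = 0.4677.
So -0.69 = μ − 1.341σ and 0.22 = μ + 0.4677σ.
Subtracting: σ = (0.22 − -0.69)/(0.4677 − (-1.341)) = 0.503.
Then μ = -0.69 − (-1.341)·0.503 = -0.015.

μ = -0.015, σ = 0.503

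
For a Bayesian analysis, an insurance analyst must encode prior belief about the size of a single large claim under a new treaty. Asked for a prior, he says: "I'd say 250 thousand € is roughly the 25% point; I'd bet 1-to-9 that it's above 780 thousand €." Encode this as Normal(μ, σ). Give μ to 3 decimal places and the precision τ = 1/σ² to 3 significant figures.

μ = 432.757, τ = 1.36e-05

The p-quantile of Normal(μ,σ) is μ + z_p·σ, with z_{0.25} = -0.6745 and z_{0.9} = 1.282.
Eliminate σ: μ = (z₂·x₁ − z₁·x₂)/(z₂ − z₁) = (1.282·250 − (-0.6745)·780)/1.956 = 432.757.
Then σ = (x₂ − x₁)/(z₂ − z₁) = (780 − 250)/1.956 = 270.955.
Precision τ = 1/σ² = 1/271² = 1.36e-05.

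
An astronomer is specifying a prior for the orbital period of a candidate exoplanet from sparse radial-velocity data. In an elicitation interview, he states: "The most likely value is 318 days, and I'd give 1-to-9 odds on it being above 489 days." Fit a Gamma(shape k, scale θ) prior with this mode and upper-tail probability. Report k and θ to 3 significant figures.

Gamma(k,θ) with k>1 has mode (k−1)θ, so θ = 318/(k−1).
Need P(X < 489) = 0.9 with θ tied to k this way. Start at k = 2, θ = 318: P(X<489) ≈ 0.455.
Too low — raise k to concentrate. Iterating converges to k ≈ 11.1.
Then θ = 318/(11.1−1) ≈ 31.5.

k ≈ 11.1, θ ≈ 31.5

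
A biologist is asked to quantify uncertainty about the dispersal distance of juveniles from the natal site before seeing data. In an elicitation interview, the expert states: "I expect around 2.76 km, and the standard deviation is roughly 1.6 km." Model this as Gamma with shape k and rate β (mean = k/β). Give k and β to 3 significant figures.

For Gamma(k, rate β): mean = k/β, variance = k/β², so CV = 1/√k.
CV = SD/mean = 1.6/2.76 = 0.5797, hence k = 1/CV² = 2.98.
Then β = k/mean = 2.98/2.76 = 1.08.

k ≈ 2.98, β ≈ 1.08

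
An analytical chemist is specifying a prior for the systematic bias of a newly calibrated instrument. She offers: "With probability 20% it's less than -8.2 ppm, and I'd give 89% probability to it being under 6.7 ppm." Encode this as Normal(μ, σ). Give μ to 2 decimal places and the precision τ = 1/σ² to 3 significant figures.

μ = -2.14, τ = 0.0193

The p-quantile of Normal(μ,σ) is μ + z_p·σ, with z_{0.2} = -0.8416 and z_{0.89} = 1.227.
Eliminate σ: μ = (z₂·x₁ − z₁·x₂)/(z₂ − z₁) = (1.227·-8.2 − (-0.8416)·6.7)/2.068 = -2.14.
Then σ = (x₂ − x₁)/(z₂ − z₁) = (6.7 − -8.2)/2.068 = 7.20.
Precision τ = 1/σ² = 1/7.205² = 0.0193.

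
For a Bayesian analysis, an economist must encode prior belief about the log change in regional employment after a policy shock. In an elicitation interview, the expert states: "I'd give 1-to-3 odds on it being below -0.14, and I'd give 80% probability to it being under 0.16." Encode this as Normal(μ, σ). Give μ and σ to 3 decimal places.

For Normal(μ,σ), the p-quantile is μ + z_p·σ. Here z_{0.25} = -0.6745, z_{0.8} = 0.8416.
So -0.14 = μ − 0.6745σ and 0.16 = μ + 0.8416σ.
Subtracting: σ = (0.16 − -0.14)/(0.8416 − (-0.6745)) = 0.198.
Then μ = -0.14 − (-0.6745)·0.198 = -0.007.

μ = -0.007, σ = 0.198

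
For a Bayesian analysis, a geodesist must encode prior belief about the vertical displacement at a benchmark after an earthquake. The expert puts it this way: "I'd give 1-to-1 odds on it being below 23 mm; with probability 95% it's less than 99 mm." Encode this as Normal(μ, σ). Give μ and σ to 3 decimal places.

For Normal(μ,σ), the p-quantile is μ + z_p·σ. Here z_{0.5} = 0, z_{0.95} = 1.645.
So 23 = μ + 0σ and 99 = μ + 1.645σ.
Subtracting: σ = (99 − 23)/(1.645 − (0)) = 46.205.
Then μ = 23 − (0)·46.205 = 23.000.

μ = 23.000, σ = 46.205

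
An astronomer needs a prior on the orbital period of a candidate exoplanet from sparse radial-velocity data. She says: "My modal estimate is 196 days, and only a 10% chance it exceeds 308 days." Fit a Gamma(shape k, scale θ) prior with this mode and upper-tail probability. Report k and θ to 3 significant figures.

k ≈ 10.2, θ ≈ 21.4

Gamma(k,θ) with k>1 has mode (k−1)θ, so θ = 196/(k−1).
Need P(X < 308) = 0.9 with θ tied to k this way. Start at k = 2, θ = 196: P(X<308) ≈ 0.466.
Too low — raise k to concentrate. Iterating converges to k ≈ 10.2.
Then θ = 196/(10.2−1) ≈ 21.4.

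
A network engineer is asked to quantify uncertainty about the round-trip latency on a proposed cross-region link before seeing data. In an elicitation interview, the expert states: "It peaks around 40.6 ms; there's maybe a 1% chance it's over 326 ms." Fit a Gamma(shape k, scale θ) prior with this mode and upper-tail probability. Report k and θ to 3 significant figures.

k ≈ 1.77, θ ≈ 52.5

Gamma(k,θ) with k>1 has mode (k−1)θ, so θ = 40.6/(k−1).
Need P(X < 326) = 0.99 with θ tied to k this way. Start at k = 2, θ = 40.6: P(X<326) ≈ 0.997.
Too high — lower k to spread out. Iterating converges to k ≈ 1.77.
Then θ = 40.6/(1.77−1) ≈ 52.5.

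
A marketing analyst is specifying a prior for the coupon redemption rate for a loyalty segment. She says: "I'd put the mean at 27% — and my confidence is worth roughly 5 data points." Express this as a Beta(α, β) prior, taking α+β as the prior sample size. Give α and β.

α = 1.35, β = 3.65

Under the effective-sample-size interpretation, Beta(α, β) has prior mean α/(α+β) and prior sample size α+β.
So α+β = 5 and α/(α+β) = 0.27, giving α = 0.27·5 = 1.35 and β = 5 − 1.35 = 3.65.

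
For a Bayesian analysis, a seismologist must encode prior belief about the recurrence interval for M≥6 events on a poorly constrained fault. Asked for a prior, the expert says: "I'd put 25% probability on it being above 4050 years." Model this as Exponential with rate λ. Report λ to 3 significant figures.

λ ≈ 0.000342

P(T > 4050.0) = e^(−λ·4050.0) = 0.25, so λ = −ln(0.25)/4050.0 = 0.000342.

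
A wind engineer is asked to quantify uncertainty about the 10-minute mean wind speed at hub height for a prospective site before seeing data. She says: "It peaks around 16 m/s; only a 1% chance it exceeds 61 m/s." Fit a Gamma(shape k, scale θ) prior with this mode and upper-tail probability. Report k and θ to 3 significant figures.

Gamma(k,θ) with k>1 has mode (k−1)θ, so θ = 16/(k−1).
Need P(X < 61) = 0.99 with θ tied to k this way. Start at k = 2, θ = 16: P(X<61) ≈ 0.894.
Too low — raise k to concentrate. Iterating converges to k ≈ 3.36.
Then θ = 16/(3.36−1) ≈ 6.77.

k ≈ 3.36, θ ≈ 6.77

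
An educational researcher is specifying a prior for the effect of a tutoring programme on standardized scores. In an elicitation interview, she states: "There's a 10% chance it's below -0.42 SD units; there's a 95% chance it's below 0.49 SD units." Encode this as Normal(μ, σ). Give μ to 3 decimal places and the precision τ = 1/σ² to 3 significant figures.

μ = -0.021, τ = 10.3

The p-quantile of Normal(μ,σ) is μ + z_p·σ, with z_{0.1} = -1.282 and z_{0.95} = 1.645.
Eliminate σ: μ = (z₂·x₁ − z₁·x₂)/(z₂ − z₁) = (1.645·-0.42 − (-1.282)·0.49)/2.926 = -0.021.
Then σ = (x₂ − x₁)/(z₂ − z₁) = (0.49 − -0.42)/2.926 = 0.311.
Precision τ = 1/σ² = 1/0.311² = 10.3.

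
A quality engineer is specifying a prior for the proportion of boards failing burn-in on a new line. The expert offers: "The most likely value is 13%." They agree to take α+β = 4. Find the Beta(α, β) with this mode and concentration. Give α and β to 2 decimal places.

α = 1.26, β = 2.74

For α,β > 1 the Beta mode is (α−1)/(α+β−2). With α+β = 4, the mode is (α−1)/2.
Set (α−1)/2 = 0.13 → α = 1 + 0.13·2 = 1.26.
β = 4 − α = 2.74.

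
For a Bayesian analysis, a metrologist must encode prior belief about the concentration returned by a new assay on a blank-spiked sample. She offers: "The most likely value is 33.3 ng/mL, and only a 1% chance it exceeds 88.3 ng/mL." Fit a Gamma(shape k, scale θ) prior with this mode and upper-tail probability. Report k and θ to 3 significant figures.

k ≈ 5.87, θ ≈ 6.84

Gamma(k,θ) with k>1 has mode (k−1)θ, so θ = 33.3/(k−1).
Need P(X < 88.3) = 0.99 with θ tied to k this way. Start at k = 2, θ = 33.3: P(X<88.3) ≈ 0.742.
Too low — raise k to concentrate. Iterating converges to k ≈ 5.87.
Then θ = 33.3/(5.87−1) ≈ 6.84.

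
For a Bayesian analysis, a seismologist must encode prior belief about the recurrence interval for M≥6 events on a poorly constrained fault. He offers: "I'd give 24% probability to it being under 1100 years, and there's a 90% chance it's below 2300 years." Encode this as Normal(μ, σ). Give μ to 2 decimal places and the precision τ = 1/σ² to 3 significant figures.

μ = 1526.37, τ = 2.74e-06

The p-quantile of Normal(μ,σ) is μ + z_p·σ, with z_{0.24} = -0.7063 and z_{0.9} = 1.282.
Eliminate σ: μ = (z₂·x₁ − z₁·x₂)/(z₂ − z₁) = (1.282·1100 − (-0.7063)·2300)/1.988 = 1526.37.
Then σ = (x₂ − x₁)/(z₂ − z₁) = (2300 − 1100)/1.988 = 603.67.
Precision τ = 1/σ² = 1/603.7² = 2.74e-06.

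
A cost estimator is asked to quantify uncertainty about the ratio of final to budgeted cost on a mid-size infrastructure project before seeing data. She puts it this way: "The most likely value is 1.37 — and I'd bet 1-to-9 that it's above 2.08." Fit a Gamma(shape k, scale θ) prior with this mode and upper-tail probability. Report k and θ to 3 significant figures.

Gamma(k,θ) with k>1 has mode (k−1)θ, so θ = 1.37/(k−1).
Need P(X < 2.08) = 0.9 with θ tied to k this way. Start at k = 2, θ = 1.37: P(X<2.08) ≈ 0.448.
Too low — raise k to concentrate. Iterating converges to k ≈ 11.7.
Then θ = 1.37/(11.7−1) ≈ 0.128.

k ≈ 11.7, θ ≈ 0.128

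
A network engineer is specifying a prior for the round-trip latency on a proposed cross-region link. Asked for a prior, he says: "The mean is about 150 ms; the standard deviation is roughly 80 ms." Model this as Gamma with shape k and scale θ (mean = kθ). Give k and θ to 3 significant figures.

For Gamma(k, scale θ): mean = kθ, variance = kθ², so CV = 1/√k.
CV = SD/mean = 80/150 = 0.5333, hence k = 1/CV² = 3.52.
Then θ = mean/k = 150/3.52 = 42.7.

k ≈ 3.52, θ ≈ 42.7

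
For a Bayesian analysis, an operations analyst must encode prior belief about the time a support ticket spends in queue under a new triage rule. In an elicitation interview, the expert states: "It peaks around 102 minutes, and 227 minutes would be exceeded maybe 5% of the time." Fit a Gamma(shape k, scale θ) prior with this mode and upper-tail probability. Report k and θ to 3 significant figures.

k ≈ 5.29, θ ≈ 23.8

Gamma(k,θ) with k>1 has mode (k−1)θ, so θ = 102/(k−1).
Need P(X < 227) = 0.95 with θ tied to k this way. Start at k = 2, θ = 102: P(X<227) ≈ 0.652.
Too low — raise k to concentrate. Iterating converges to k ≈ 5.29.
Then θ = 102/(5.29−1) ≈ 23.8.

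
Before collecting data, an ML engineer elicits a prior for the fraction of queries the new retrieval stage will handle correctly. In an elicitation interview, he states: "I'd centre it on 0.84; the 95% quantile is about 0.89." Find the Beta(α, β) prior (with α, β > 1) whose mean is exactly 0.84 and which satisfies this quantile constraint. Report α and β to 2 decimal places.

α ≈ 107.16, β ≈ 20.41

With mean 0.84 fixed, write α = 0.84s, β = 0.16s where s = α+β.
Need P(θ < 0.89) = 0.95 under Beta(0.84s, 0.16s). Normal approximation: (q−m)/√(m(1−m)/s) ≈ z_{0.95} = 1.64, so s ≈ 0.84·0.16·(1.64)²/(0.89−0.84)² = 145.5.
At s = 145.5: P(θ<0.89) ≈ 0.961. Adjusting to match 0.95 gives s ≈ 127.58.
So α = 0.84·127.58 ≈ 107.16, β = 0.16·127.58 ≈ 20.41.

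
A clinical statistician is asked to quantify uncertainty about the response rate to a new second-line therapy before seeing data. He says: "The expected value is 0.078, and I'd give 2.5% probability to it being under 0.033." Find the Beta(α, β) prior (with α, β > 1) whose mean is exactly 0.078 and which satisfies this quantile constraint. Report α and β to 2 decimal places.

With mean 0.078 fixed, write α = 0.078s, β = 0.922s where s = α+β.
Need P(θ < 0.033) = 0.025 under Beta(0.078s, 0.922s). Normal approximation: (q−m)/√(m(1−m)/s) ≈ z_{0.025} = -1.96, so s ≈ 0.078·0.922·(-1.96)²/(0.033−0.078)² = 136.4.
At s = 136.4: P(θ<0.033) ≈ 0.008. Adjusting to match 0.025 gives s ≈ 93.39.
So α = 0.078·93.39 ≈ 7.28, β = 0.922·93.39 ≈ 86.11.

α ≈ 7.28, β ≈ 86.11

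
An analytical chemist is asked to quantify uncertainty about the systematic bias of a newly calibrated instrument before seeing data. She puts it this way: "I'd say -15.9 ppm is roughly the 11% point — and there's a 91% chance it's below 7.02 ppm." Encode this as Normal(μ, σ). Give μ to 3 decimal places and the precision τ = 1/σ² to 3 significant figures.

μ = -4.950, τ = 0.0125

The p-quantile of Normal(μ,σ) is μ + z_p·σ, with z_{0.11} = -1.227 and z_{0.91} = 1.341.
Eliminate σ: μ = (z₂·x₁ − z₁·x₂)/(z₂ − z₁) = (1.341·-15.9 − (-1.227)·7.02)/2.567 = -4.950.
Then σ = (x₂ − x₁)/(z₂ − z₁) = (7.02 − -15.9)/2.567 = 8.928.
Precision τ = 1/σ² = 1/8.928² = 0.0125.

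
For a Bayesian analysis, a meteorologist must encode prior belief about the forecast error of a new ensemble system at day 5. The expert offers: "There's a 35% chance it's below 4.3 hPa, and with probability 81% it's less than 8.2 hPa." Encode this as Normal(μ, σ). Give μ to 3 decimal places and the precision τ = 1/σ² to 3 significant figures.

μ = 5.490, τ = 0.105

For Normal(μ,σ), the p-quantile is μ + z_p·σ. Here z_{0.35} = -0.3853, z_{0.81} = 0.8779.
So 4.3 = μ − 0.3853σ and 8.2 = μ + 0.8779σ.
Subtracting: σ = (8.2 − 4.3)/(0.8779 − (-0.3853)) = 3.087.
Then μ = 4.3 − (-0.3853)·3.087 = 5.490.
Precision τ = 1/σ² = 1/3.087² = 0.105.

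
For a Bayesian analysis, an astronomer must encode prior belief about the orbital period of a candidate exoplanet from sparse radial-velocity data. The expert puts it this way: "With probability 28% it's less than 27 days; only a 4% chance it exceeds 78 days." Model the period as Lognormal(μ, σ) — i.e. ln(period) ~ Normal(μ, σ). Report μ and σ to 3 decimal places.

If T ~ Lognormal(μ,σ) then ln T ~ Normal(μ,σ), so the p-quantile of ln T is μ + z_p·σ.
ln(27) = 3.296 and ln(78) = 4.357; z_{0.28} = -0.5828, z_{0.96} = 1.751.
σ = (4.357 − 3.296)/(1.751 − (-0.5828)) = 0.455.
μ = 3.296 − (-0.5828)·0.455 = 3.561.

μ ≈ 3.561, σ ≈ 0.455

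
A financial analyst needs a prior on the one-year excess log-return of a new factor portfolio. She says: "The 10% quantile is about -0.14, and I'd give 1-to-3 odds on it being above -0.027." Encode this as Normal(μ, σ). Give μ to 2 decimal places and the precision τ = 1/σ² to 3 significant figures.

For Normal(μ,σ), the p-quantile is μ + z_p·σ. Here z_{0.1} = -1.282, z_{0.75} = 0.6745.
So -0.14 = μ − 1.282σ and -0.027 = μ + 0.6745σ.
Subtracting: σ = (-0.027 − -0.14)/(0.6745 − (-1.282)) = 0.06.
Then μ = -0.14 − (-1.282)·0.06 = -0.07.
Precision τ = 1/σ² = 1/0.05777² = 300.

μ = -0.07, τ = 300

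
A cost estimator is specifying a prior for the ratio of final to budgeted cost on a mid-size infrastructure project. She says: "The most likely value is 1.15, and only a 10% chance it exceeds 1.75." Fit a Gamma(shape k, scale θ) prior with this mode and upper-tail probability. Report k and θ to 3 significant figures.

k ≈ 11.6, θ ≈ 0.109

Gamma(k,θ) with k>1 has mode (k−1)θ, so θ = 1.15/(k−1).
Need P(X < 1.75) = 0.9 with θ tied to k this way. Start at k = 2, θ = 1.15: P(X<1.75) ≈ 0.449.
Too low — raise k to concentrate. Iterating converges to k ≈ 11.6.
Then θ = 1.15/(11.6−1) ≈ 0.109.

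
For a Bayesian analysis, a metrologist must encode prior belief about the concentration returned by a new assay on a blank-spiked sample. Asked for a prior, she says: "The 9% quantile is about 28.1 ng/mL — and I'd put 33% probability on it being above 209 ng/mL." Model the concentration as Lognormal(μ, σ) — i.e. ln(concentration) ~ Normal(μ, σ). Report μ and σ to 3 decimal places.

If T ~ Lognormal(μ,σ) then ln T ~ Normal(μ,σ), so the p-quantile of ln T is μ + z_p·σ.
ln(28.1) = 3.336 and ln(209) = 5.342; z_{0.09} = -1.341, z_{0.67} = 0.4399.
σ = (5.342 − 3.336)/(0.4399 − (-1.341)) = 1.127.
μ = 3.336 − (-1.341)·1.127 = 4.847.

μ ≈ 4.847, σ ≈ 1.127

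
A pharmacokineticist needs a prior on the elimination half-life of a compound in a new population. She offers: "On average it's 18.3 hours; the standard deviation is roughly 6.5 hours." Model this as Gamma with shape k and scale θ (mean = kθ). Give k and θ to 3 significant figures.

k ≈ 7.93, θ ≈ 2.31

For Gamma(k, scale θ): mean = kθ, variance = kθ², so CV = 1/√k.
CV = SD/mean = 6.5/18.3 = 0.3552, hence k = 1/CV² = 7.93.
Then θ = mean/k = 18.3/7.93 = 2.31.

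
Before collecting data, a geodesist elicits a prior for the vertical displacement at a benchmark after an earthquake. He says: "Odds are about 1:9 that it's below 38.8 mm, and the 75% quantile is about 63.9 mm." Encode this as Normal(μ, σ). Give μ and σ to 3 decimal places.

The p-quantile of Normal(μ,σ) is μ + z_p·σ, with z_{0.1} = -1.282 and z_{0.75} = 0.6745.
Eliminate σ: μ = (z₂·x₁ − z₁·x₂)/(z₂ − z₁) = (0.6745·38.8 − (-1.282)·63.9)/1.956 = 55.245.
Then σ = (x₂ − x₁)/(z₂ − z₁) = (63.9 − 38.8)/1.956 = 12.832.

μ = 55.245, σ = 12.832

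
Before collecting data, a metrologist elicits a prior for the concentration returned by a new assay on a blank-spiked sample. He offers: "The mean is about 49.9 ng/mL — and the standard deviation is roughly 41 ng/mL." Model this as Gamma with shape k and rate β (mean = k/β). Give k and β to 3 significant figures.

k ≈ 1.48, β ≈ 0.0297

For Gamma(k, rate β): mean = k/β, variance = k/β², so CV = 1/√k.
CV = SD/mean = 41/49.9 = 0.8216, hence k = 1/CV² = 1.48.
Then β = k/mean = 1.48/49.9 = 0.0297.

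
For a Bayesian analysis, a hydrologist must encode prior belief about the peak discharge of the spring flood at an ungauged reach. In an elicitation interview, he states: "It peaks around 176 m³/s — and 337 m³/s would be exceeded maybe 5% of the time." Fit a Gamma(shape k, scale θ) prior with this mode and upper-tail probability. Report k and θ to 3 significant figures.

Gamma(k,θ) with k>1 has mode (k−1)θ, so θ = 176/(k−1).
Need P(X < 337) = 0.95 with θ tied to k this way. Start at k = 2, θ = 176: P(X<337) ≈ 0.570.
Too low — raise k to concentrate. Iterating converges to k ≈ 7.59.
Then θ = 176/(7.59−1) ≈ 26.7.

k ≈ 7.59, θ ≈ 26.7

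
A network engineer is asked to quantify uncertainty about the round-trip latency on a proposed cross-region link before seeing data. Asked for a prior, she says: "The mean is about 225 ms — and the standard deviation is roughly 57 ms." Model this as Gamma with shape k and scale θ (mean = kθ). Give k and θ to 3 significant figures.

For Gamma(k, scale θ): mean = kθ, variance = kθ², so CV = 1/√k.
CV = SD/mean = 57/225 = 0.2533, hence k = 1/CV² = 15.6.
Then θ = mean/k = 225/15.6 = 14.4.

k ≈ 15.6, θ ≈ 14.4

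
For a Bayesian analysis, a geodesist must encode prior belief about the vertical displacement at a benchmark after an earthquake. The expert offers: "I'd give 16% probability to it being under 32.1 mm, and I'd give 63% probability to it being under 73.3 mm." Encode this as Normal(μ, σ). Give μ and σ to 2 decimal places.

μ = 62.99, σ = 31.06

The p-quantile of Normal(μ,σ) is μ + z_p·σ, with z_{0.16} = -0.9945 and z_{0.63} = 0.3319.
Eliminate σ: μ = (z₂·x₁ − z₁·x₂)/(z₂ − z₁) = (0.3319·32.1 − (-0.9945)·73.3)/1.326 = 62.99.
Then σ = (x₂ − x₁)/(z₂ − z₁) = (73.3 − 32.1)/1.326 = 31.06.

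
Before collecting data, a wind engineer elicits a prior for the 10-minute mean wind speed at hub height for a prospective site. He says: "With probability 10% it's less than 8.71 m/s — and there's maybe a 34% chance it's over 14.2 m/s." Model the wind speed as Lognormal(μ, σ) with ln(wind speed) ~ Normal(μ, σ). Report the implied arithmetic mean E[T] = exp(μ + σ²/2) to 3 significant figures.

If T ~ Lognormal(μ,σ) then ln T ~ Normal(μ,σ), so the p-quantile of ln T is μ + z_p·σ.
ln(8.71) = 2.164 and ln(14.2) = 2.653; z_{0.1} = -1.282, z_{0.66} = 0.4125.
σ = (2.653 − 2.164)/(0.4125 − (-1.282)) = 0.289.
μ = 2.164 − (-1.282)·0.289 = 2.534.
E[T] = exp(μ + σ²/2) = exp(2.534 + 0.0416) = 13.1 m/s.

E[T] ≈ 13.1 m/s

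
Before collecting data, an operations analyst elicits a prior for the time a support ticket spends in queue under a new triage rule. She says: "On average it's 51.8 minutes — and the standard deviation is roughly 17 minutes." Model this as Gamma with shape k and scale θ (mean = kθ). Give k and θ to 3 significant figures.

For Gamma(k, scale θ): mean = kθ, variance = kθ², so CV = 1/√k.
CV = SD/mean = 17/51.8 = 0.3282, hence k = 1/CV² = 9.28.
Then θ = mean/k = 51.8/9.28 = 5.58.

k ≈ 9.28, θ ≈ 5.58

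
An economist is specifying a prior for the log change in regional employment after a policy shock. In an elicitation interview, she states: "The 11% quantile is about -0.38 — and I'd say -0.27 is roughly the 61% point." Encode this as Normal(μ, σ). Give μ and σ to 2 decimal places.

The p-quantile of Normal(μ,σ) is μ + z_p·σ, with z_{0.11} = -1.227 and z_{0.61} = 0.2793.
Eliminate σ: μ = (z₂·x₁ − z₁·x₂)/(z₂ − z₁) = (0.2793·-0.38 − (-1.227)·-0.27)/1.506 = -0.29.
Then σ = (x₂ − x₁)/(z₂ − z₁) = (-0.27 − -0.38)/1.506 = 0.07.

μ = -0.29, σ = 0.07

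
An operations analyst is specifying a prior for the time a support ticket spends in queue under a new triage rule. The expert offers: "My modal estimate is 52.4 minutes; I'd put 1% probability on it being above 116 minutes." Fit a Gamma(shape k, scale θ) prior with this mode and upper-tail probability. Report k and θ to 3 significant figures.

Gamma(k,θ) with k>1 has mode (k−1)θ, so θ = 52.4/(k−1).
Need P(X < 116) = 0.99 with θ tied to k this way. Start at k = 2, θ = 52.4: P(X<116) ≈ 0.649.
Too low — raise k to concentrate. Iterating converges to k ≈ 8.62.
Then θ = 52.4/(8.62−1) ≈ 6.87.

k ≈ 8.62, θ ≈ 6.87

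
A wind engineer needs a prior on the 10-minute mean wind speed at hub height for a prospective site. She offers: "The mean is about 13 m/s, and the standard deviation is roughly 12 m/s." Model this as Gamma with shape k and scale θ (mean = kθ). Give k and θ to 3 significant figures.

k ≈ 1.17, θ ≈ 11.1

For Gamma(k, scale θ): mean = kθ, variance = kθ², so CV = 1/√k.
CV = SD/mean = 12/13 = 0.9231, hence k = 1/CV² = 1.17.
Then θ = mean/k = 13/1.17 = 11.1.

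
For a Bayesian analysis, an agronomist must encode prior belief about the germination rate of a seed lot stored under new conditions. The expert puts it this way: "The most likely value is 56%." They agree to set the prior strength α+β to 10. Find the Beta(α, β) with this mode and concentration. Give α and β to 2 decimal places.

For α,β > 1 the Beta mode is (α−1)/(α+β−2). With α+β = 10, the mode is (α−1)/8.
Set (α−1)/8 = 0.56 → α = 1 + 0.56·8 = 5.48.
β = 10 − α = 4.52.

α = 5.48, β = 4.52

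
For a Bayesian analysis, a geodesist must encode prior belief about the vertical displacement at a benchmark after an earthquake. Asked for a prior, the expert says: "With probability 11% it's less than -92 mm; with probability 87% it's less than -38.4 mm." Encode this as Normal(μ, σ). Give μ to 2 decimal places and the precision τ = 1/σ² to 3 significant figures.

μ = -64.06, τ = 0.00193

The p-quantile of Normal(μ,σ) is μ + z_p·σ, with z_{0.11} = -1.227 and z_{0.87} = 1.126.
Eliminate σ: μ = (z₂·x₁ − z₁·x₂)/(z₂ − z₁) = (1.126·-92 − (-1.227)·-38.4)/2.353 = -64.06.
Then σ = (x₂ − x₁)/(z₂ − z₁) = (-38.4 − -92)/2.353 = 22.78.
Precision τ = 1/σ² = 1/22.78² = 0.00193.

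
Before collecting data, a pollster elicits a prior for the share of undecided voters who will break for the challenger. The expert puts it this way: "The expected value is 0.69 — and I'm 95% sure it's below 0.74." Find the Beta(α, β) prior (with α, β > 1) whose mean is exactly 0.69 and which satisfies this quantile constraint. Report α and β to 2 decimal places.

α ≈ 152.96, β ≈ 68.72

With mean 0.69 fixed, write α = 0.69s, β = 0.31s where s = α+β.
Need P(θ < 0.74) = 0.95 under Beta(0.69s, 0.31s). Normal approximation: (q−m)/√(m(1−m)/s) ≈ z_{0.95} = 1.64, so s ≈ 0.69·0.31·(1.64)²/(0.74−0.69)² = 231.5.
At s = 231.5: P(θ<0.74) ≈ 0.954. Adjusting to match 0.95 gives s ≈ 221.68.
So α = 0.69·221.68 ≈ 152.96, β = 0.31·221.68 ≈ 68.72.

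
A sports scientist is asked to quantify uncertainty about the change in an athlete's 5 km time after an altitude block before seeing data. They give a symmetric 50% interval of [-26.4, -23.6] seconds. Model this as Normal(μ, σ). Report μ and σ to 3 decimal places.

A symmetric 50% interval runs μ ± z·σ with z = 0.6745.
Half-width = 1.4, so σ = 1.4/0.6745 = 2.076.
μ is the interval midpoint, -25.000.

μ = -25.000, σ = 2.076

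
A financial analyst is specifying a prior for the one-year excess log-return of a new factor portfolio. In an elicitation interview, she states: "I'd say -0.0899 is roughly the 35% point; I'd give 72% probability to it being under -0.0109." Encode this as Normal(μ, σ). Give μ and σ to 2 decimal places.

μ = -0.06, σ = 0.08

The p-quantile of Normal(μ,σ) is μ + z_p·σ, with z_{0.35} = -0.3853 and z_{0.72} = 0.5828.
Eliminate σ: μ = (z₂·x₁ − z₁·x₂)/(z₂ − z₁) = (0.5828·-0.0899 − (-0.3853)·-0.0109)/0.9682 = -0.06.
Then σ = (x₂ − x₁)/(z₂ − z₁) = (-0.0109 − -0.0899)/0.9682 = 0.08.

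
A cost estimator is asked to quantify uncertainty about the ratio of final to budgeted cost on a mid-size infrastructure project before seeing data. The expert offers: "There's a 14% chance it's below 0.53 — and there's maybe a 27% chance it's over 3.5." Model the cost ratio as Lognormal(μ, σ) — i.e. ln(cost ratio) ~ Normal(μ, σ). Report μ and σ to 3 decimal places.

μ ≈ 0.570, σ ≈ 1.115

If T ~ Lognormal(μ,σ) then ln T ~ Normal(μ,σ), so the p-quantile of ln T is μ + z_p·σ.
ln(0.53) = -0.6349 and ln(3.5) = 1.253; z_{0.14} = -1.08, z_{0.73} = 0.6128.
σ = (1.253 − -0.6349)/(0.6128 − (-1.08)) = 1.115.
μ = -0.6349 − (-1.08)·1.115 = 0.570.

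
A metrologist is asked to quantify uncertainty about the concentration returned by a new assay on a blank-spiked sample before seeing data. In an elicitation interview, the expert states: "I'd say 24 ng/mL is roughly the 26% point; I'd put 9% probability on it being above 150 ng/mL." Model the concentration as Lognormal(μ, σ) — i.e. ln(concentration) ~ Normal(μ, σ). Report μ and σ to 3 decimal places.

If T ~ Lognormal(μ,σ) then ln T ~ Normal(μ,σ), so the p-quantile of ln T is μ + z_p·σ.
ln(24) = 3.178 and ln(150) = 5.011; z_{0.26} = -0.6433, z_{0.91} = 1.341.
σ = (5.011 − 3.178)/(1.341 − (-0.6433)) = 0.924.
μ = 3.178 − (-0.6433)·0.924 = 3.772.

μ ≈ 3.772, σ ≈ 0.924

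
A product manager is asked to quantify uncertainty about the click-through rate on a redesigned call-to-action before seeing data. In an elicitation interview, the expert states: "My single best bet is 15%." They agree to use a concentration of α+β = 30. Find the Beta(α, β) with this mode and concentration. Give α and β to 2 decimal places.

α = 5.20, β = 24.80

For α,β > 1 the Beta mode is (α−1)/(α+β−2). With α+β = 30, the mode is (α−1)/28.
Set (α−1)/28 = 0.15 → α = 1 + 0.15·28 = 5.20.
β = 30 − α = 24.80.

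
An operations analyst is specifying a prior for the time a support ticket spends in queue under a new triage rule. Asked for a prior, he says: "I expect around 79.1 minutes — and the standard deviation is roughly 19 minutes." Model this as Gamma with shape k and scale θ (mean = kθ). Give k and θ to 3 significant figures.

For Gamma(k, scale θ): mean = kθ, variance = kθ², so CV = 1/√k.
CV = SD/mean = 19/79.1 = 0.2402, hence k = 1/CV² = 17.3.
Then θ = mean/k = 79.1/17.3 = 4.56.

k ≈ 17.3, θ ≈ 4.56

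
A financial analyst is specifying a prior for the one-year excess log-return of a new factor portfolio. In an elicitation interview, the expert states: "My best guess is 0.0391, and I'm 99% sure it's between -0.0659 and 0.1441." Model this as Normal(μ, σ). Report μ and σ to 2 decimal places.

μ = 0.04, σ = 0.04

A symmetric 99% interval runs μ ± z·σ with z = 2.576.
Half-width = 0.105, so σ = 0.105/2.576 = 0.04.
μ is the stated best guess, 0.04.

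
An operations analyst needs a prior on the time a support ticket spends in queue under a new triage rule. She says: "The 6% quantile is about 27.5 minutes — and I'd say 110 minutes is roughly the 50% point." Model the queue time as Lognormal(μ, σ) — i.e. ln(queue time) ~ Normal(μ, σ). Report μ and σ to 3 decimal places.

μ ≈ 4.700, σ ≈ 0.892

If T ~ Lognormal(μ,σ) then ln T ~ Normal(μ,σ), so the p-quantile of ln T is μ + z_p·σ.
ln(27.5) = 3.314 and ln(110) = 4.7; z_{0.06} = -1.555, z_{0.5} = 0.
σ = (4.7 − 3.314)/(0 − (-1.555)) = 0.892.
μ = 3.314 − (-1.555)·0.892 = 4.700.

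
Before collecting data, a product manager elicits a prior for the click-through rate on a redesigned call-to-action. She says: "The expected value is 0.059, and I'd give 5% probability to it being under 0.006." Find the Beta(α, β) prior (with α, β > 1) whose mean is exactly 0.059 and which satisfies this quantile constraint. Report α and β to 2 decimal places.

With mean 0.059 fixed, write α = 0.059s, β = 0.941s where s = α+β.
Need P(θ < 0.006) = 0.05 under Beta(0.059s, 0.941s). Normal approximation: (q−m)/√(m(1−m)/s) ≈ z_{0.05} = -1.64, so s ≈ 0.059·0.941·(-1.64)²/(0.006−0.059)² = 53.5.
At s = 53.5: P(θ<0.006) ≈ 0.003. Adjusting to match 0.05 gives s ≈ 22.77.
So α = 0.059·22.77 ≈ 1.34, β = 0.941·22.77 ≈ 21.43.

α ≈ 1.34, β ≈ 21.43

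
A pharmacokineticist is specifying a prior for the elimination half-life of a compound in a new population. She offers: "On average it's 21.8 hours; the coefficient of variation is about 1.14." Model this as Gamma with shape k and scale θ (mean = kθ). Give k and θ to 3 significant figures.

For Gamma(k, scale θ): mean = kθ, variance = kθ², so CV = 1/√k.
CV = 1.14, hence k = 1/CV² = 0.769.
Then θ = mean/k = 21.8/0.769 = 28.3.

k ≈ 0.769, θ ≈ 28.3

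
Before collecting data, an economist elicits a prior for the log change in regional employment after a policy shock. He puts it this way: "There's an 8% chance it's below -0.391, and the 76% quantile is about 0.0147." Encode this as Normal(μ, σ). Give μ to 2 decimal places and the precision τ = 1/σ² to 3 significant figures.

For Normal(μ,σ), the p-quantile is μ + z_p·σ. Here z_{0.08} = -1.405, z_{0.76} = 0.7063.
So -0.391 = μ − 1.405σ and 0.0147 = μ + 0.7063σ.
Subtracting: σ = (0.0147 − -0.391)/(0.7063 − (-1.405)) = 0.19.
Then μ = -0.391 − (-1.405)·0.19 = -0.12.
Precision τ = 1/σ² = 1/0.1921² = 27.1.

μ = -0.12, τ = 27.1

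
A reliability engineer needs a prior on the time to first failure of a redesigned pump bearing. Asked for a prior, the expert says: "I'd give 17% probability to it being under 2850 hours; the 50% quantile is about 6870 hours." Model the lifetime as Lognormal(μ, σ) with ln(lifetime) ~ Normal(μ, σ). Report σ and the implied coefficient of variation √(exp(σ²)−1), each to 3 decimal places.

σ ≈ 0.922, CV ≈ 1.158

If T ~ Lognormal(μ,σ) then ln T ~ Normal(μ,σ), so the p-quantile of ln T is μ + z_p·σ.
ln(2850) = 7.955 and ln(6870) = 8.835; z_{0.17} = -0.9542, z_{0.5} = 0.
σ = (8.835 − 7.955)/(0 − (-0.9542)) = 0.922.
μ = 7.955 − (-0.9542)·0.922 = 8.835.
CV = √(exp(σ²)−1) = √(exp(0.8503)−1) = 1.158.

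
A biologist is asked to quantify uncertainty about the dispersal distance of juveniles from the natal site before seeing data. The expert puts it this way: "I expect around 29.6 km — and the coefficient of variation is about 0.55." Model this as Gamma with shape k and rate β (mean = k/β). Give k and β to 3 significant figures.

k ≈ 3.31, β ≈ 0.112

For Gamma(k, rate β): mean = k/β, variance = k/β², so CV = 1/√k.
CV = 0.55, hence k = 1/CV² = 3.31.
Then β = k/mean = 3.31/29.6 = 0.112.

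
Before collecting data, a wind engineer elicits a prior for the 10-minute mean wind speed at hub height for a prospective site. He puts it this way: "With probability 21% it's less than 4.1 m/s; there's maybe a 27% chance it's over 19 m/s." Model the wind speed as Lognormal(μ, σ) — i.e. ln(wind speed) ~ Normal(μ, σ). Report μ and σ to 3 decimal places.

If T ~ Lognormal(μ,σ) then ln T ~ Normal(μ,σ), so the p-quantile of ln T is μ + z_p·σ.
ln(4.1) = 1.411 and ln(19) = 2.944; z_{0.21} = -0.8064, z_{0.73} = 0.6128.
σ = (2.944 − 1.411)/(0.6128 − (-0.8064)) = 1.080.
μ = 1.411 − (-0.8064)·1.080 = 2.282.

μ ≈ 2.282, σ ≈ 1.080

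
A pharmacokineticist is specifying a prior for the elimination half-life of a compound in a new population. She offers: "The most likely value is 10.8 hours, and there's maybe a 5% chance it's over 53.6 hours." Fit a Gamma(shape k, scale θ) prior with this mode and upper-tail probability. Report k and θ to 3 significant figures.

k ≈ 1.93, θ ≈ 11.6

Gamma(k,θ) with k>1 has mode (k−1)θ, so θ = 10.8/(k−1).
Need P(X < 53.6) = 0.95 with θ tied to k this way. Start at k = 2, θ = 10.8: P(X<53.6) ≈ 0.958.
Too high — lower k to spread out. Iterating converges to k ≈ 1.93.
Then θ = 10.8/(1.93−1) ≈ 11.6.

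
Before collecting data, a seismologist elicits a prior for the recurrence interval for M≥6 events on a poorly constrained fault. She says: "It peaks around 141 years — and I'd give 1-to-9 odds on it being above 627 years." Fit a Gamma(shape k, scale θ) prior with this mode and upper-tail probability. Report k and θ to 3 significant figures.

Gamma(k,θ) with k>1 has mode (k−1)θ, so θ = 141/(k−1).
Need P(X < 627) = 0.9 with θ tied to k this way. Start at k = 2, θ = 141: P(X<627) ≈ 0.936.
Too high — lower k to spread out. Iterating converges to k ≈ 1.81.
Then θ = 141/(1.81−1) ≈ 174.

k ≈ 1.81, θ ≈ 174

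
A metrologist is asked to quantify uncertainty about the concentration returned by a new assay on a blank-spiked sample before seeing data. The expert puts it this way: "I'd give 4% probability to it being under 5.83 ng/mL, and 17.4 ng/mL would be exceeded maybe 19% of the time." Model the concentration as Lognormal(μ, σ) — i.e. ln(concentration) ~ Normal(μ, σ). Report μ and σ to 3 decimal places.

If T ~ Lognormal(μ,σ) then ln T ~ Normal(μ,σ), so the p-quantile of ln T is μ + z_p·σ.
ln(5.83) = 1.763 and ln(17.4) = 2.856; z_{0.04} = -1.751, z_{0.81} = 0.8779.
σ = (2.856 − 1.763)/(0.8779 − (-1.751)) = 0.416.
μ = 1.763 − (-1.751)·0.416 = 2.491.

μ ≈ 2.491, σ ≈ 0.416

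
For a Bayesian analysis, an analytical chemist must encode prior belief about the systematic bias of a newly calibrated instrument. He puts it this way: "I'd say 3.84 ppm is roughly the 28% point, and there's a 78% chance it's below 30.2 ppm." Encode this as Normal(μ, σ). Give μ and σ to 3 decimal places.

μ = 15.178, σ = 19.453

For Normal(μ,σ), the p-quantile is μ + z_p·σ. Here z_{0.28} = -0.5828, z_{0.78} = 0.7722.
So 3.84 = μ − 0.5828σ and 30.2 = μ + 0.7722σ.
Subtracting: σ = (30.2 − 3.84)/(0.7722 − (-0.5828)) = 19.453.
Then μ = 3.84 − (-0.5828)·19.453 = 15.178.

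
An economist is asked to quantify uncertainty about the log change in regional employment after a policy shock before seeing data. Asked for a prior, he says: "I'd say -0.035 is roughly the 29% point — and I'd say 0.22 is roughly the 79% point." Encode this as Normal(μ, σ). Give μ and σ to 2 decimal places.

The p-quantile of Normal(μ,σ) is μ + z_p·σ, with z_{0.29} = -0.5534 and z_{0.79} = 0.8064.
Eliminate σ: μ = (z₂·x₁ − z₁·x₂)/(z₂ − z₁) = (0.8064·-0.035 − (-0.5534)·0.22)/1.36 = 0.07.
Then σ = (x₂ − x₁)/(z₂ − z₁) = (0.22 − -0.035)/1.36 = 0.19.

μ = 0.07, σ = 0.19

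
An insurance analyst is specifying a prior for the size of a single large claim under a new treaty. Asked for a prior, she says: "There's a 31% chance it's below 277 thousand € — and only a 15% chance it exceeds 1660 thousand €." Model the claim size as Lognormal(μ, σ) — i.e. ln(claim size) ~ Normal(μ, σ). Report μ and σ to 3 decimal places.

μ ≈ 6.203, σ ≈ 1.169

If T ~ Lognormal(μ,σ) then ln T ~ Normal(μ,σ), so the p-quantile of ln T is μ + z_p·σ.
ln(277) = 5.624 and ln(1660) = 7.415; z_{0.31} = -0.4959, z_{0.85} = 1.036.
σ = (7.415 − 5.624)/(1.036 − (-0.4959)) = 1.169.
μ = 5.624 − (-0.4959)·1.169 = 6.203.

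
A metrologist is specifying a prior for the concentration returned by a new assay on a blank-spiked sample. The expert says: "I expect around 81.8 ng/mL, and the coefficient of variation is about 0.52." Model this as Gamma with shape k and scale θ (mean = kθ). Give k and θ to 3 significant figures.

For Gamma(k, scale θ): mean = kθ, variance = kθ², so CV = 1/√k.
CV = 0.52, hence k = 1/CV² = 3.7.
Then θ = mean/k = 81.8/3.7 = 22.1.

k ≈ 3.7, θ ≈ 22.1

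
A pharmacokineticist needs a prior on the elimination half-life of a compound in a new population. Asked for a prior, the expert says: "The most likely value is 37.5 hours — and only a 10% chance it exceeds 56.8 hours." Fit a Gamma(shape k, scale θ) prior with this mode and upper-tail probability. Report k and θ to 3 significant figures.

Gamma(k,θ) with k>1 has mode (k−1)θ, so θ = 37.5/(k−1).
Need P(X < 56.8) = 0.9 with θ tied to k this way. Start at k = 2, θ = 37.5: P(X<56.8) ≈ 0.447.
Too low — raise k to concentrate. Iterating converges to k ≈ 11.8.
Then θ = 37.5/(11.8−1) ≈ 3.47.

k ≈ 11.8, θ ≈ 3.47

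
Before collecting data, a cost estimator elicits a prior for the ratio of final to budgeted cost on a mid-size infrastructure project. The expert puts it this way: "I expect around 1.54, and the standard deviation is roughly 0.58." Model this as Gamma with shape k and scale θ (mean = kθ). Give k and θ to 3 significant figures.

k ≈ 7.05, θ ≈ 0.218

For Gamma(k, scale θ): mean = kθ, variance = kθ², so CV = 1/√k.
CV = SD/mean = 0.58/1.54 = 0.3766, hence k = 1/CV² = 7.05.
Then θ = mean/k = 1.54/7.05 = 0.218.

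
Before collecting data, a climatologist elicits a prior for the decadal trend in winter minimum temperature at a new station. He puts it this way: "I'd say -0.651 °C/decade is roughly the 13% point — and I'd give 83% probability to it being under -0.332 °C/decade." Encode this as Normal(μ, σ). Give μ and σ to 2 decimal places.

μ = -0.48, σ = 0.15

For Normal(μ,σ), the p-quantile is μ + z_p·σ. Here z_{0.13} = -1.126, z_{0.83} = 0.9542.
So -0.651 = μ − 1.126σ and -0.332 = μ + 0.9542σ.
Subtracting: σ = (-0.332 − -0.651)/(0.9542 − (-1.126)) = 0.15.
Then μ = -0.651 − (-1.126)·0.15 = -0.48.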